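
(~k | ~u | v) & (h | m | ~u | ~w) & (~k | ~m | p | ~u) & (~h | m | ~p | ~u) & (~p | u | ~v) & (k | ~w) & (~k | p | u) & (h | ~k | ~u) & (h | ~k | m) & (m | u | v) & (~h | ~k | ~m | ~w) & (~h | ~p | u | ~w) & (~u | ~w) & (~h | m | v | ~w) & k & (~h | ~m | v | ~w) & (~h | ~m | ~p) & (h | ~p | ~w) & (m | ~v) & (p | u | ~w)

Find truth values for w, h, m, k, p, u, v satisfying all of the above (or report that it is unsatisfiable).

w = False, h = False, m = True, k = True, p = True, u = False, v = False

Unit clause (k) forces k = True.
Set w = False.
Set h = False.
  then (h | ~k | ~u) forces u = False.
  then (h | ~k | m) forces m = True.
  then (~k | p | u) forces p = True.
  then (~p | u | ~v) forces v = False.
All clauses satisfied.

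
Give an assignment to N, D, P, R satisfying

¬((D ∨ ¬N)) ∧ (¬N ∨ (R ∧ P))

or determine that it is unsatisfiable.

N=T, D=F, P=T, R=T

  ¬((D ∨ ¬N)) = True
    D ∨ ¬N = False
      ¬N = False
  ¬N ∨ (R ∧ P) = True
    ¬N = False
    R ∧ P = True
Both conjuncts True, so the formula holds.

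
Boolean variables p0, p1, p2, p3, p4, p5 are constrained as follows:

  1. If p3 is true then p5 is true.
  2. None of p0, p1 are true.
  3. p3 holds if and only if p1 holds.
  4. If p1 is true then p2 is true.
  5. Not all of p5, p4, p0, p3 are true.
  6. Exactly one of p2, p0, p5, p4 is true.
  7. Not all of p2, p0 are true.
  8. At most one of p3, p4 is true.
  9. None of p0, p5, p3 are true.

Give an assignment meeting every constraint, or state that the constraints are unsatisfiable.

p0: False, p1: False, p2: True, p3: False, p4: False, p5: False

  (1) p3=F ⇒ p5: vacuous ✓
  (2) {p0, p1}: 0 true — none ✓
  (3) p3=F, p1=F — same ✓
  (4) p1=F ⇒ p2: vacuous ✓
  (5) {p5, p4, p0, p3}: 0/4 true — not all ✓
  (6) {p2, p0, p5, p4}: 1 true — exactly one ✓
  (7) {p2, p0}: 1/2 true — not all ✓
  (8) {p3, p4}: 0 true — at most one ✓
  (9) {p0, p5, p3}: 0 true — none ✓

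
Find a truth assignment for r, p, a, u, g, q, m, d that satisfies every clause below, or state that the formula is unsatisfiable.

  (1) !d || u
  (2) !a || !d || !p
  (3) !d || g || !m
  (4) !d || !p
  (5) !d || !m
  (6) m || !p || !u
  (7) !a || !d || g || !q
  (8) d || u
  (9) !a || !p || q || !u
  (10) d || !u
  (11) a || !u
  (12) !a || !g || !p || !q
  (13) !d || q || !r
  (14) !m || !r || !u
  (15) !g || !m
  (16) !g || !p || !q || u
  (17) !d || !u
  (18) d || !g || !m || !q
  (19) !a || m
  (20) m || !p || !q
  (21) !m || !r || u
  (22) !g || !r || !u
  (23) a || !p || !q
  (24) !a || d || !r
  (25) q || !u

The formula is unsatisfiable.

Case u = True:
  (d || !u) forces d = True.
  Clause (!d || !u) is falsified — contradiction.
Case u = False:
  (!d || u) forces d = False.
  Clause (d || u) is falsified — contradiction.
Both cases fail, so the formula is unsatisfiable.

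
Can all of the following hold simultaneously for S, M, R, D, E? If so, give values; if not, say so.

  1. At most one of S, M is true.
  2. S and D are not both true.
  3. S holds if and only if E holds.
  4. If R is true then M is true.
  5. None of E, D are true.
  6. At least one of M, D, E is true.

S: False, M: True, R: True, D: False, E: False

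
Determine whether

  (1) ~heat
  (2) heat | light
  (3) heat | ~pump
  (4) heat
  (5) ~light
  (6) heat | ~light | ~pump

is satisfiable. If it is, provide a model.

UNSATISFIABLE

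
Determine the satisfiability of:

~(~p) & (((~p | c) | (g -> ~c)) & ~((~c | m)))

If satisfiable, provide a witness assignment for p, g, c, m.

p=T, g=F, c=T, m=F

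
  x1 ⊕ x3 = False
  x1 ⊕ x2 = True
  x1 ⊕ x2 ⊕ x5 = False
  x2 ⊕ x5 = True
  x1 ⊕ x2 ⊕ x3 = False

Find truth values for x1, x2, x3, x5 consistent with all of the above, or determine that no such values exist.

x1=T; x2=F; x3=T; x5=T

x1 ⊕ x3 = T ⊕ T = False ✓
x1 ⊕ x2 = T ⊕ F = True ✓
x1 ⊕ x2 ⊕ x5 = T ⊕ F ⊕ T = False ✓
x2 ⊕ x5 = F ⊕ T = True ✓
x1 ⊕ x2 ⊕ x3 = T ⊕ F ⊕ T = False ✓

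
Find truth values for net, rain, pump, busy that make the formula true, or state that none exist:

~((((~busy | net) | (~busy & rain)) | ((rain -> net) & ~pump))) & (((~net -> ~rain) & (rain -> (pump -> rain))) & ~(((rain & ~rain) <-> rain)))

UNSATISFIABLE

Case rain = True: the formula simplifies to ~((((~busy | net) | ~busy) | (net & ~pump))) & net.
  net = True: the conjunct ~((((~busy | net) | ~busy) | (net & ~pump))) becomes ~((True | ~pump)) = False.
  net = False: the conjunct net is False.
Case rain = False: the conjunct ~(((rain & ~rain) <-> rain)) becomes ~((False <-> False)) = False.
Both cases fail — unsatisfiable.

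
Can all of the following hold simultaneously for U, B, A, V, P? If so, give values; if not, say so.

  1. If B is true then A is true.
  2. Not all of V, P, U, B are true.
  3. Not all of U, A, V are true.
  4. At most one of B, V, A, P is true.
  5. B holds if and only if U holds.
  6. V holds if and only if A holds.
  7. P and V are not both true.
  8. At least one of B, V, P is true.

U=F, B=F, A=F, V=F, P=T

  (1) B=F ⇒ A: vacuous ✓
  (2) {V, P, U, B}: 1/4 true — not all ✓
  (3) {U, A, V}: 0/3 true — not all ✓
  (4) {B, V, A, P}: 1 true — at most one ✓
  (5) B=F, U=F — same ✓
  (6) V=F, A=F — same ✓
  (7) P=T, V=F — not both ✓
  (8) {B, V, P}: 1 true — at least one ✓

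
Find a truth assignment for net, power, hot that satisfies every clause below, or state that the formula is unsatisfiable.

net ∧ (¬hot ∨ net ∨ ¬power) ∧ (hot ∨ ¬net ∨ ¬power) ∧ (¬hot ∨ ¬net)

Unit clause (net) forces net = True.
In (¬hot ∨ ¬net) only ¬hot is left, so hot = False.
In (hot ∨ ¬net ∨ ¬power) only ¬power is left, so power = False.
Check each clause:
  (net): net holds.
  (¬hot ∨ net ∨ ¬power): ¬hot holds.
  (hot ∨ ¬net ∨ ¬power): ¬power holds.
  (¬hot ∨ ¬net): ¬hot holds.
All clauses satisfied.

net: True, power: False, hot: False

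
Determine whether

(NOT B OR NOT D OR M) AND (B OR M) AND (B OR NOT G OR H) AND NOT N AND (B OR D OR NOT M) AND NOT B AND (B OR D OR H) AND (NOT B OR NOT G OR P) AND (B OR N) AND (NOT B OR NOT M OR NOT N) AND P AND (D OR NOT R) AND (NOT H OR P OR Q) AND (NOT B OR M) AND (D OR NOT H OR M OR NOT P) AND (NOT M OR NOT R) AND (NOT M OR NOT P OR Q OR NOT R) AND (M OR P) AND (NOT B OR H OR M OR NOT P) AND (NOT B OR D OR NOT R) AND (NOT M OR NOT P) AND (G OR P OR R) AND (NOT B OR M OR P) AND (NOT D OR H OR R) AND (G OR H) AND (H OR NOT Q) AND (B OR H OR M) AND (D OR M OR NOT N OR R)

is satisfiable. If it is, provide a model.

Case N = True:
  Clause (NOT N) is falsified — contradiction.
Case N = False:
  (NOT B) forces B = False.
  Clause (B OR N) is falsified — contradiction.
Both cases fail, so the formula is unsatisfiable.

Unsatisfiable — no assignment works.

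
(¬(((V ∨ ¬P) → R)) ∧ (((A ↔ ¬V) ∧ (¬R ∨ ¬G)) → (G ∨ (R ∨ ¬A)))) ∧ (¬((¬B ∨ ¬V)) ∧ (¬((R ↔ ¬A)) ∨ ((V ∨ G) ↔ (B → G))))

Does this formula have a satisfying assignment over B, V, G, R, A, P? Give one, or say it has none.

B=T, V=T, G=F, R=F, A=F, P=F

  ¬(((V ∨ ¬P) → R)) ∧ (((A ↔ ¬V) ∧ (¬R ∨ ¬G)) → (G ∨ (R ∨ ¬A))) = True
    ¬(((V ∨ ¬P) → R)) = True
      (V ∨ ¬P) → R = False
        V ∨ ¬P = True
          ¬P = True
    ((A ↔ ¬V) ∧ (¬R ∨ ¬G)) → (G ∨ (R ∨ ¬A)) = True
      (A ↔ ¬V) ∧ (¬R ∨ ¬G) = True
        A ↔ ¬V = True
          ¬V = False
        ¬R ∨ ¬G = True
          ¬R = True
          ¬G = True
      G ∨ (R ∨ ¬A) = True
        R ∨ ¬A = True
          ¬A = True
  ¬((¬B ∨ ¬V)) ∧ (¬((R ↔ ¬A)) ∨ ((V ∨ G) ↔ (B → G))) = True
    ¬((¬B ∨ ¬V)) = True
      ¬B ∨ ¬V = False
        ¬B = False
        ¬V = False
    ¬((R ↔ ¬A)) ∨ ((V ∨ G) ↔ (B → G)) = True
      ¬((R ↔ ¬A)) = True
        R ↔ ¬A = False
          ¬A = True
      (V ∨ G) ↔ (B → G) = False
        V ∨ G = True
        B → G = False
Both conjuncts True, so the formula holds.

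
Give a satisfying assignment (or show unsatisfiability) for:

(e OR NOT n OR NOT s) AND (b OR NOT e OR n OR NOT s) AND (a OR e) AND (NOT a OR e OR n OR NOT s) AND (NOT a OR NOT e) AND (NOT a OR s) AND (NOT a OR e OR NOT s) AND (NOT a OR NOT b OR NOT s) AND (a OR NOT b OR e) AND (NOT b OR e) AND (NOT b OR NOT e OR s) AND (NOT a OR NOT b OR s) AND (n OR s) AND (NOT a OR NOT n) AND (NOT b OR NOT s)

Try n = False:
  (n OR s) forces s = True.
  (NOT b OR NOT s) forces b = False.
  (b OR NOT e OR n OR NOT s) forces e = False.
  (a OR e) forces a = True.
  clause (NOT a OR e OR n OR NOT s) is falsified — backtrack.
So n = True.
  then (NOT a OR NOT n) forces a = False.
  then (a OR e) forces e = True.
Set s = True.
  then (NOT b OR NOT s) forces b = False.
All clauses satisfied.

n = True, a = False, e = True, s = True, b = False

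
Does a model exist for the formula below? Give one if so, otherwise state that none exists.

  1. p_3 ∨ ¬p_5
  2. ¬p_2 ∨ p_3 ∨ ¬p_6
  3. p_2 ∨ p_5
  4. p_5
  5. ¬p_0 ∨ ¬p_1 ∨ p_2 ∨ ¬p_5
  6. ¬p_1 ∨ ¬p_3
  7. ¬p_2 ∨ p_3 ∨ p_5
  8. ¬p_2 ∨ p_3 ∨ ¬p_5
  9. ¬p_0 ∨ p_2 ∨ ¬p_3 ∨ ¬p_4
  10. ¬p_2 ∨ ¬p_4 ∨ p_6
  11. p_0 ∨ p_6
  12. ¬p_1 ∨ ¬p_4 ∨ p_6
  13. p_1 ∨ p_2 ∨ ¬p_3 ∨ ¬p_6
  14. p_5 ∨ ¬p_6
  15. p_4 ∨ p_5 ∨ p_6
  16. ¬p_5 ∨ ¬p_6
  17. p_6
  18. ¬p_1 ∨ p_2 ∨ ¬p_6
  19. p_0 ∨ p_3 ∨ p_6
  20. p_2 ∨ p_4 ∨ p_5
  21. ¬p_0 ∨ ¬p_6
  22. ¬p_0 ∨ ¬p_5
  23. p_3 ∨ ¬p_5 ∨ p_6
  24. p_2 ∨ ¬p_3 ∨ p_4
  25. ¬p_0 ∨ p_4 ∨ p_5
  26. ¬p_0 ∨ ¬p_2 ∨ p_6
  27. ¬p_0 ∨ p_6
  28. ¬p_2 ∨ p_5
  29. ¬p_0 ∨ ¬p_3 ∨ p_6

No satisfying assignment exists.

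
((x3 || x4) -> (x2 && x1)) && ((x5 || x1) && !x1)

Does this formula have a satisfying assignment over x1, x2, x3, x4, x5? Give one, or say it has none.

x1=F; x2=F; x3=F; x4=F; x5=T

  (x3 || x4) -> (x2 && x1) = True
    x3 || x4 = False
    x2 && x1 = False
  (x5 || x1) && !x1 = True
    x5 || x1 = True
    !x1 = True
Both conjuncts True, so the formula holds.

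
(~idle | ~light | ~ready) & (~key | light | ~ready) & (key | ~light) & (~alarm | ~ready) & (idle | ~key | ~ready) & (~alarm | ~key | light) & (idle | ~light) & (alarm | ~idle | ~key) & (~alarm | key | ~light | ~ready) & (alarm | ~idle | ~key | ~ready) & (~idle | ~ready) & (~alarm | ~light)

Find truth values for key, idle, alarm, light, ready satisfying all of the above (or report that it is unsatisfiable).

Set key = True.
Try idle = True:
  (alarm | ~idle | ~key) forces alarm = True.
  (~alarm | ~ready) forces ready = False.
  (~alarm | ~key | light) forces light = True.
  clause (~alarm | ~light) is falsified — backtrack.
So idle = False.
  then (idle | ~key | ~ready) forces ready = False.
  then (idle | ~light) forces light = False.
  then (~alarm | ~key | light) forces alarm = False.
All clauses satisfied.

key: True, idle: False, alarm: False, light: False, ready: False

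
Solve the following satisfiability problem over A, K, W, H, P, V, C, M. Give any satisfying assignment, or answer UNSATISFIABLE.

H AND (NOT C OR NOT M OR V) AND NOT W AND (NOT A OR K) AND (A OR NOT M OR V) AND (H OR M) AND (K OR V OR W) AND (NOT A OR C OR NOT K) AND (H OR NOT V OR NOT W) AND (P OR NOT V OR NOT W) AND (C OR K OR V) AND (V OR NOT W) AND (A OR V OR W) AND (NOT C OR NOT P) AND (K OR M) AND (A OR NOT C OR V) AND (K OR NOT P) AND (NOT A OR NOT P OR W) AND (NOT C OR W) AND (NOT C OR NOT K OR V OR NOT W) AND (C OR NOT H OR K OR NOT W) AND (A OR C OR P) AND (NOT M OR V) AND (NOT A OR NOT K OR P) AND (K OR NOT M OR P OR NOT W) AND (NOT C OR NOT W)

A=F; K=T; W=F; H=T; P=T; V=T; C=F; M=T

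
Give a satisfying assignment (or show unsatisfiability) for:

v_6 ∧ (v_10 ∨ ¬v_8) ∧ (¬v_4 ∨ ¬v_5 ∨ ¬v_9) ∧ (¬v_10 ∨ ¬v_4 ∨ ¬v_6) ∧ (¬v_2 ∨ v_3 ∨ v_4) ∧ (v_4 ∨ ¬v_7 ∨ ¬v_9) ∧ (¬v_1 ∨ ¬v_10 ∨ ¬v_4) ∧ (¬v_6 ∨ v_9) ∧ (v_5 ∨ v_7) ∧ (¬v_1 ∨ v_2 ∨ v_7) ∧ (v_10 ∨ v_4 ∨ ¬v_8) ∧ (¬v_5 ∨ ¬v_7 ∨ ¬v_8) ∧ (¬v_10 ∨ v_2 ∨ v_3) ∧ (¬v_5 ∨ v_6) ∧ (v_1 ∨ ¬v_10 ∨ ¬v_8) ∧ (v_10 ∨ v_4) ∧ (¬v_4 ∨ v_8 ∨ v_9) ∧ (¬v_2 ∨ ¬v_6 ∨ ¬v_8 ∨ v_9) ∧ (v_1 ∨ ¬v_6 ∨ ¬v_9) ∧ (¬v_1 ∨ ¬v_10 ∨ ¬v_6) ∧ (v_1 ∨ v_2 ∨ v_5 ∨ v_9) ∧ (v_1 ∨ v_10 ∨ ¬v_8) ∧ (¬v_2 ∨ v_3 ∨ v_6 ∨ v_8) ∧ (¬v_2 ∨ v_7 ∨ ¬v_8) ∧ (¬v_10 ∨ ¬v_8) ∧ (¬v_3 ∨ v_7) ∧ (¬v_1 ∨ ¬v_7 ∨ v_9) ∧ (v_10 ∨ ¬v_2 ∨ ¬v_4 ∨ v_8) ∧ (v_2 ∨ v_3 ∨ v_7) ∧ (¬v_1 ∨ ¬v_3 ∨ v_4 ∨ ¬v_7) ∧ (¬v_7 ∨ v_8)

Case v_6 = True:
  (¬v_6 ∨ v_9) forces v_9 = True.
  (v_1 ∨ ¬v_6 ∨ ¬v_9) forces v_1 = True.
  (¬v_1 ∨ ¬v_10 ∨ ¬v_6) forces v_10 = False.
  (v_10 ∨ ¬v_8) forces v_8 = False.
  (v_10 ∨ v_4) forces v_4 = True.
  (¬v_4 ∨ ¬v_5 ∨ ¬v_9) forces v_5 = False.
  (v_5 ∨ v_7) forces v_7 = True.
  Clause (¬v_7 ∨ v_8) is falsified — contradiction.
Case v_6 = False:
  Clause (v_6) is falsified — contradiction.
Both cases fail, so the formula is unsatisfiable.

The formula is unsatisfiable.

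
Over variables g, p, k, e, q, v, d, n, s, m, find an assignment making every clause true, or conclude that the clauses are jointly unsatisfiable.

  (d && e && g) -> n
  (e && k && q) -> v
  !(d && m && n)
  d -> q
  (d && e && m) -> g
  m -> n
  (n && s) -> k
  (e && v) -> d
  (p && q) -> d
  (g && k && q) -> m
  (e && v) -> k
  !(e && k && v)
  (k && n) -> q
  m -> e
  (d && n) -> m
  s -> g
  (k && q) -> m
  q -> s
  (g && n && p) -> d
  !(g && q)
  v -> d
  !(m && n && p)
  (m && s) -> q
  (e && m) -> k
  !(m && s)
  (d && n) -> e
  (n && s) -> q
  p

Unit clause (p) forces p = True.
Set g = True.
  then (!g || !q) forces q = False.
  then (!d || q) forces d = False.
  then (d || !g || !n || !p) forces n = False.
  then (d || !v) forces v = False.
  then (!m || n) forces m = False.
Set k = True.
Set e = True.
Set s = False.
All clauses satisfied.

g = True; p = True; k = True; e = True; q = False; v = False; d = False; n = False; s = False; m = False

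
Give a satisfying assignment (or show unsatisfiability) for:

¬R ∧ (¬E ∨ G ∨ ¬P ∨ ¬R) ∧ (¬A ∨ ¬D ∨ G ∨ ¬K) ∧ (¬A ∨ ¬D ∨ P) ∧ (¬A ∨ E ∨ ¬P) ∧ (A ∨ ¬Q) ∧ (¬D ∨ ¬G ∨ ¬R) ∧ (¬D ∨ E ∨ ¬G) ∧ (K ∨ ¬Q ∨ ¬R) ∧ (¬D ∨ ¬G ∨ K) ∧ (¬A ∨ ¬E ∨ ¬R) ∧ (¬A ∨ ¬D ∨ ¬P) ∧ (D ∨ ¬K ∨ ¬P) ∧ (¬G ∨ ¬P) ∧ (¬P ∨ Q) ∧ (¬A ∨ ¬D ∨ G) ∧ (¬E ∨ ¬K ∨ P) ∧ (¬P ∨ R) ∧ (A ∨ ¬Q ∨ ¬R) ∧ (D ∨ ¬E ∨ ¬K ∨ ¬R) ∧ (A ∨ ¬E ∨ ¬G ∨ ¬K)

Q = True; K = True; P = False; A = True; R = False; G = False; D = False; E = False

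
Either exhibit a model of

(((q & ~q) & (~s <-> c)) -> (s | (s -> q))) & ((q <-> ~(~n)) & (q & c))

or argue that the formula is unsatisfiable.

c = True; n = True; q = True; s = False

  ((q & ~q) & (~s <-> c)) -> (s | (s -> q)) = True
    (q & ~q) & (~s <-> c) = False
      q & ~q = False
        ~q = False
      ~s <-> c = True
        ~s = True
    s | (s -> q) = True
      s -> q = True
  (q <-> ~(~n)) & (q & c) = True
    q <-> ~(~n) = True
      ~(~n) = True
        ~n = False
    q & c = True
Both conjuncts True, so the formula holds.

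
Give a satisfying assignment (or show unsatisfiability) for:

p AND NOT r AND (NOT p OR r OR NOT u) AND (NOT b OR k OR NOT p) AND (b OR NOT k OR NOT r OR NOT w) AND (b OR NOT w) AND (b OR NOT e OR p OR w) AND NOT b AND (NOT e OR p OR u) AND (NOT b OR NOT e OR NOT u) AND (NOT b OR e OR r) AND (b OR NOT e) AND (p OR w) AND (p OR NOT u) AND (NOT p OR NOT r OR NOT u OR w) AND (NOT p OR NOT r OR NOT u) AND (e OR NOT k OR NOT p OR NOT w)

Unit clause (p) forces p = True.
Unit clause (NOT r) forces r = False.
In (NOT p OR r OR NOT u) only NOT u is left, so u = False.
Unit clause (NOT b) forces b = False.
In (b OR NOT e) only NOT e is left, so e = False.
In (b OR NOT w) only NOT w is left, so w = False.
Set k = True.
All clauses satisfied.

p=T, w=F, r=F, b=F, u=F, k=T, e=F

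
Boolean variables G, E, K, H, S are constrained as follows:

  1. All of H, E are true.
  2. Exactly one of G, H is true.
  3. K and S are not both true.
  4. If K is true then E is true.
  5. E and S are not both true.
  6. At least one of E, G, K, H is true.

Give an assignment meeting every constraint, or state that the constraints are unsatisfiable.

G: False, E: True, K: False, H: True, S: False

  (1) {H, E}: all 2 true ✓
  (2) {G, H}: 1 true — exactly one ✓
  (3) K=F, S=F — not both ✓
  (4) K=F ⇒ E: vacuous ✓
  (5) E=T, S=F — not both ✓
  (6) {E, G, K, H}: 2 true — at least one ✓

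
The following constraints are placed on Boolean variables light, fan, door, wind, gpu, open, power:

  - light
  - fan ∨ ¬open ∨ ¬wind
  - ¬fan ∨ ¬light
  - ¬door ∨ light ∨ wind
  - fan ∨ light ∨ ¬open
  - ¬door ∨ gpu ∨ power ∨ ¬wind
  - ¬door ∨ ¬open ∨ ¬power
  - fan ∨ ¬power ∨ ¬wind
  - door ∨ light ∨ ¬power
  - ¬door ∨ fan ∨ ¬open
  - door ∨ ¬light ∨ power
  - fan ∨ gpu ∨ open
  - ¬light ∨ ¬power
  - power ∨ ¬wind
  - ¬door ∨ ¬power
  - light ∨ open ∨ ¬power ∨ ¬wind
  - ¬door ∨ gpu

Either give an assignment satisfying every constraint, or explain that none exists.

light = True, fan = False, door = True, wind = False, gpu = True, open = False, power = False

Unit clause (light) forces light = True.
In (¬fan ∨ ¬light) only ¬fan is left, so fan = False.
In (¬light ∨ ¬power) only ¬power is left, so power = False.
In (power ∨ ¬wind) only ¬wind is left, so wind = False.
In (door ∨ ¬light ∨ power) only door is left, so door = True.
In (¬door ∨ gpu) only gpu is left, so gpu = True.
In (¬door ∨ fan ∨ ¬open) only ¬open is left, so open = False.
All clauses satisfied.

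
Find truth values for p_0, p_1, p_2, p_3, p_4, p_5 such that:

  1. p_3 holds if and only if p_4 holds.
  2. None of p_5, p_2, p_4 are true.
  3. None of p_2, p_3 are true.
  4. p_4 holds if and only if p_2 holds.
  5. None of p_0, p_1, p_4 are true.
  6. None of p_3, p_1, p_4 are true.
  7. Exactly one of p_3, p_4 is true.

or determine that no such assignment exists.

Unsatisfiable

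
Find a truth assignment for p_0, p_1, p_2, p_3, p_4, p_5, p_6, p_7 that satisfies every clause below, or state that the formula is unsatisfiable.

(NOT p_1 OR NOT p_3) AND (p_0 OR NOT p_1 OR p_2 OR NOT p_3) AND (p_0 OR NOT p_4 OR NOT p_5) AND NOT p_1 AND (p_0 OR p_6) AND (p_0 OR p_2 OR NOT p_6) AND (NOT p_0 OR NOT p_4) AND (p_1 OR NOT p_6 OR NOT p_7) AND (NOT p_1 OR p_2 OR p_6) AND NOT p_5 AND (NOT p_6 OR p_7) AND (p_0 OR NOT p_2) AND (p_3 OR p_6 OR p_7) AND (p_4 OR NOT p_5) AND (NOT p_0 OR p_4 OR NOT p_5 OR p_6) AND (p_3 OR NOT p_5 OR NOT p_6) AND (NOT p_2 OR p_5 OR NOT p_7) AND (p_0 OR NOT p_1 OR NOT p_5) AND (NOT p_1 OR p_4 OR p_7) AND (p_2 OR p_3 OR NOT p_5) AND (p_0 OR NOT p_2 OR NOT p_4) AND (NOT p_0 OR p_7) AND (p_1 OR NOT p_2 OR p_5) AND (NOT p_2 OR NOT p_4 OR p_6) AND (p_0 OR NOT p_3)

Unit clause (NOT p_1) forces p_1 = False.
Unit clause (NOT p_5) forces p_5 = False.
In (p_1 OR NOT p_2 OR p_5) only NOT p_2 is left, so p_2 = False.
Try p_0 = False:
  (p_0 OR p_6) forces p_6 = True.
  clause (p_0 OR p_2 OR NOT p_6) is falsified — backtrack.
So p_0 = True.
  then (NOT p_0 OR NOT p_4) forces p_4 = False.
  then (NOT p_0 OR p_7) forces p_7 = True.
  then (p_1 OR NOT p_6 OR NOT p_7) forces p_6 = False.
Set p_3 = True.
All clauses satisfied.

p_0: True, p_1: False, p_2: False, p_3: True, p_4: False, p_5: False, p_6: False, p_7: True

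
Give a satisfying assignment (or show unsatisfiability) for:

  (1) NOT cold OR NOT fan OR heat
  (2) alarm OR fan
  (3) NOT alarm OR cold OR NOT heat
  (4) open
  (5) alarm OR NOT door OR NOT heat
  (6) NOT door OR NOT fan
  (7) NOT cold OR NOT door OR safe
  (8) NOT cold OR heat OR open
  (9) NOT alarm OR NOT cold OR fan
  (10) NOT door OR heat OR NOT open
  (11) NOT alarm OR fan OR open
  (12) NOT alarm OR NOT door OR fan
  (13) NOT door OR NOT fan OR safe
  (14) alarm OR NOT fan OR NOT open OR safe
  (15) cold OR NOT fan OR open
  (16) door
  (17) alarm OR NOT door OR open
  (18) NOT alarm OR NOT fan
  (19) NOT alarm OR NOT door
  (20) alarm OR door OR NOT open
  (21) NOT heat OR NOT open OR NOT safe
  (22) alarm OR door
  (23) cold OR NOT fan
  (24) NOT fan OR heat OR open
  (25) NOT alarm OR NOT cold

Case door = True:
  (open) forces open = True.
  (NOT door OR NOT fan) forces fan = False.
  (alarm OR fan) forces alarm = True.
  Clause (NOT alarm OR NOT door OR fan) is falsified — contradiction.
Case door = False:
  Clause (door) is falsified — contradiction.
Both cases fail, so the formula is unsatisfiable.

No satisfying assignment exists.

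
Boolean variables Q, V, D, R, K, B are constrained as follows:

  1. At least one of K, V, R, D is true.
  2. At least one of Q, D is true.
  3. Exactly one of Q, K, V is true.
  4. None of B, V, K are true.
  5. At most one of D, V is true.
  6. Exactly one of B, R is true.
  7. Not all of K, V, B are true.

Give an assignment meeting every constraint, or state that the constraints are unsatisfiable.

Q: True, V: False, D: True, R: True, K: False, B: False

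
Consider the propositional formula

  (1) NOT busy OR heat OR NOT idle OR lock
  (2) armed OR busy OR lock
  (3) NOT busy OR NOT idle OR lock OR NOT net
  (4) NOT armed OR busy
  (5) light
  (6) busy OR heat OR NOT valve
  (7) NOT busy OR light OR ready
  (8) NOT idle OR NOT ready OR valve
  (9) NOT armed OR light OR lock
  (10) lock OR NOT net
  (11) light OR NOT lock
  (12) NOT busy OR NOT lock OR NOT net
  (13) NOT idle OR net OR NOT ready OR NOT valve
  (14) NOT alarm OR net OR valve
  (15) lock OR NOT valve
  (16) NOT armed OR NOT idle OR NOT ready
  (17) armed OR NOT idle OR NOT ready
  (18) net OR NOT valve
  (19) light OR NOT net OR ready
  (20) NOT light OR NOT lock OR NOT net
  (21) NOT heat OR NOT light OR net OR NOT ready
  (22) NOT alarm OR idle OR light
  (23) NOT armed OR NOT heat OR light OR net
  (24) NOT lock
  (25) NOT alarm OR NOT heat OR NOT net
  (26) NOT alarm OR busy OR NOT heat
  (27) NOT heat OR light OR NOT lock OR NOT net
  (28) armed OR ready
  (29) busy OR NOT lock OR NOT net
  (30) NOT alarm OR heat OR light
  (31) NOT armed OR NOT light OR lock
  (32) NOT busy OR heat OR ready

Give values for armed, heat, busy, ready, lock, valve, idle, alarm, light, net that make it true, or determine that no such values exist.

armed: False, heat: False, busy: True, ready: True, lock: False, valve: False, idle: False, alarm: False, light: True, net: False

Unit clause (light) forces light = True.
Unit clause (NOT lock) forces lock = False.
In (NOT armed OR NOT light OR lock) only NOT armed is left, so armed = False.
In (armed OR busy OR lock) only busy is left, so busy = True.
In (lock OR NOT net) only NOT net is left, so net = False.
In (lock OR NOT valve) only NOT valve is left, so valve = False.
In (armed OR ready) only ready is left, so ready = True.
In (NOT idle OR NOT ready OR valve) only NOT idle is left, so idle = False.
In (NOT alarm OR net OR valve) only NOT alarm is left, so alarm = False.
In (NOT heat OR NOT light OR net OR NOT ready) only NOT heat is left, so heat = False.
All clauses satisfied.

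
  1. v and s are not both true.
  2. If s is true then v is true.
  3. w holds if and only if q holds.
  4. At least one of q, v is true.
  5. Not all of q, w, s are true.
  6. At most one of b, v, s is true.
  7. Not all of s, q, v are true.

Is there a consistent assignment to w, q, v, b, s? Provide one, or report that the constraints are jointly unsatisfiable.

w: False, q: False, v: True, b: False, s: False

  (1) v=T, s=F — not both ✓
  (2) s=F ⇒ v: vacuous ✓
  (3) w=F, q=F — same ✓
  (4) {q, v}: 1 true — at least one ✓
  (5) {q, w, s}: 0/3 true — not all ✓
  (6) {b, v, s}: 1 true — at most one ✓
  (7) {s, q, v}: 1/3 true — not all ✓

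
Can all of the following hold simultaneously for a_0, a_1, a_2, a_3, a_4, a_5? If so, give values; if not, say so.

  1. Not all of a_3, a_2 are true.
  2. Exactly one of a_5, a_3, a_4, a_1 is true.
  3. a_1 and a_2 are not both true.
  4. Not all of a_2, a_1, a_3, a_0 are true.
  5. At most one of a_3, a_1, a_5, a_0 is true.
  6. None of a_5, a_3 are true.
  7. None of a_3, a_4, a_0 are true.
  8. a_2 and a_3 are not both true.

a_0 = False; a_1 = True; a_2 = False; a_3 = False; a_4 = False; a_5 = False

  (1) {a_3, a_2}: 0/2 true — not all ✓
  (2) {a_5, a_3, a_4, a_1}: 1 true — exactly one ✓
  (3) a_1=T, a_2=F — not both ✓
  (4) {a_2, a_1, a_3, a_0}: 1/4 true — not all ✓
  (5) {a_3, a_1, a_5, a_0}: 1 true — at most one ✓
  (6) {a_5, a_3}: 0 true — none ✓
  (7) {a_3, a_4, a_0}: 0 true — none ✓
  (8) a_2=F, a_3=F — not both ✓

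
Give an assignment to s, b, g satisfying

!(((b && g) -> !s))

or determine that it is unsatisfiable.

s: True; b: True; g: True

  !(((b && g) -> !s)) = True
    (b && g) -> !s = False
      b && g = True
      !s = False
The formula evaluates to True.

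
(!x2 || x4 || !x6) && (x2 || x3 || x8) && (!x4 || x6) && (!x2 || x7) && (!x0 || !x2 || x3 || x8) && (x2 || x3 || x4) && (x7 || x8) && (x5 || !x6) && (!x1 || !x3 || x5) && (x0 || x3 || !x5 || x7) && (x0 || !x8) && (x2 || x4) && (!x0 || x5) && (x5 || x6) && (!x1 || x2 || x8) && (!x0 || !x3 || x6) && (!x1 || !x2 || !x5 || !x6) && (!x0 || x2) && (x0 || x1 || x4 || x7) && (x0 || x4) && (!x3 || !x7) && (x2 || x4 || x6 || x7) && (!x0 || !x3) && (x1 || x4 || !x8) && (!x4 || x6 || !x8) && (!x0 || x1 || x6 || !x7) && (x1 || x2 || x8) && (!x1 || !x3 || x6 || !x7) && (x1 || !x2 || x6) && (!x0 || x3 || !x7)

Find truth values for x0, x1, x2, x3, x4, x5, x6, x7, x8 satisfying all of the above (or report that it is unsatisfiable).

x0: False, x1: False, x2: True, x3: False, x4: True, x5: True, x6: True, x7: True, x8: False

Try x0 = True:
  (!x0 || x5) forces x5 = True.
  (!x0 || x2) forces x2 = True.
  (!x2 || x7) forces x7 = True.
  (!x3 || !x7) forces x3 = False.
  clause (!x0 || x3 || !x7) is falsified — backtrack.
So x0 = False.
  then (x0 || !x8) forces x8 = False.
  then (x0 || x4) forces x4 = True.
  then (!x4 || x6) forces x6 = True.
  then (x7 || x8) forces x7 = True.
  then (x5 || !x6) forces x5 = True.
  then (!x3 || !x7) forces x3 = False.
  then (x2 || x3 || x8) forces x2 = True.
  then (!x1 || !x2 || !x5 || !x6) forces x1 = False.
All clauses satisfied.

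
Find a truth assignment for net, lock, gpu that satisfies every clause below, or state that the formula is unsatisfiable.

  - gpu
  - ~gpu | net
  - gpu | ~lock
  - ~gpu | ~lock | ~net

net: True, lock: False, gpu: True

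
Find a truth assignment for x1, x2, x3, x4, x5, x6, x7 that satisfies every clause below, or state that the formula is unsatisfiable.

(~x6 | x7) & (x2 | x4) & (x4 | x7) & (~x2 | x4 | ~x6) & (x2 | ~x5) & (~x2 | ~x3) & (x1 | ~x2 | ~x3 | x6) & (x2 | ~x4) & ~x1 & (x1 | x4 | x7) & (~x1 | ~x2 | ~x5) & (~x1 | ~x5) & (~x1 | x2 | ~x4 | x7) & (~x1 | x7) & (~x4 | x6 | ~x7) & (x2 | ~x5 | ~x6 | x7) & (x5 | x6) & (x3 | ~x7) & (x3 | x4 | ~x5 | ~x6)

x1: False, x2: True, x3: False, x4: True, x5: True, x6: False, x7: False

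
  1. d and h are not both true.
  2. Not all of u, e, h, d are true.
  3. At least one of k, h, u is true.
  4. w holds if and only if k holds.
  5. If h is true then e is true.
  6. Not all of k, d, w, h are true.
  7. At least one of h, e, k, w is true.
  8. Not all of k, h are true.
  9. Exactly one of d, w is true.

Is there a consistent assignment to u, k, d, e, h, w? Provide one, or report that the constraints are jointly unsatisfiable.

u = False; k = True; d = False; e = True; h = False; w = True

  (1) d=F, h=F — not both ✓
  (2) {u, e, h, d}: 1/4 true — not all ✓
  (3) {k, h, u}: 1 true — at least one ✓
  (4) w=T, k=T — same ✓
  (5) h=F ⇒ e: vacuous ✓
  (6) {k, d, w, h}: 2/4 true — not all ✓
  (7) {h, e, k, w}: 3 true — at least one ✓
  (8) {k, h}: 1/2 true — not all ✓
  (9) {d, w}: 1 true — exactly one ✓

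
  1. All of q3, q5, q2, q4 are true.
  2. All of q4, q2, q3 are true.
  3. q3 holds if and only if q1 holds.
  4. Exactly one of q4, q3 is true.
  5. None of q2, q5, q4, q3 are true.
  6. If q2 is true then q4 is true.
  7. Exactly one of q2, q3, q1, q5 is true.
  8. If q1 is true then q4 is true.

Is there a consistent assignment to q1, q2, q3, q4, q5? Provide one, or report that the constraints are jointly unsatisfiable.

Case q2 = True:
  Constraint (5) is violated (q2=T) — contradiction.
Case q2 = False:
  Constraint (1) is violated (q2=F) — contradiction.
Both cases fail — unsatisfiable.

The formula is unsatisfiable.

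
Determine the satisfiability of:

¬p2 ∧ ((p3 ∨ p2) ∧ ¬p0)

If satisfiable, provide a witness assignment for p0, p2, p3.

p0: False; p2: False; p3: True

  ¬p2 = True
  (p3 ∨ p2) ∧ ¬p0 = True
    p3 ∨ p2 = True
    ¬p0 = True
Both conjuncts True, so the formula holds.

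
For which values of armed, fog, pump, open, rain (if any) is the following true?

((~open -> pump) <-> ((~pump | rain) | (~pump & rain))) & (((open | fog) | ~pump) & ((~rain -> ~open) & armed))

armed = True; fog = True; pump = True; open = False; rain = True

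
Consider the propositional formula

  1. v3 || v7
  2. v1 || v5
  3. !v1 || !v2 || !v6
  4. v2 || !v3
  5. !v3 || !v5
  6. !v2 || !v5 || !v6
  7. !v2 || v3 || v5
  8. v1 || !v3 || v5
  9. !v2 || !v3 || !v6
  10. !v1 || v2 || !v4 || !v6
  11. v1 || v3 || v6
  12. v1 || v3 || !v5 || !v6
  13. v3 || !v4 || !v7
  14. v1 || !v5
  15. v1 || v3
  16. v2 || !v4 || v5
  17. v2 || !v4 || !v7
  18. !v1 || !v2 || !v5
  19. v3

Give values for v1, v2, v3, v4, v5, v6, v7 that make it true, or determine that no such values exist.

Unit clause (v3) forces v3 = True.
In (v2 || !v3) only v2 is left, so v2 = True.
In (!v3 || !v5) only !v5 is left, so v5 = False.
In (v1 || !v3 || v5) only v1 is left, so v1 = True.
In (!v2 || !v3 || !v6) only !v6 is left, so v6 = False.
Set v4 = False.
Set v7 = True.
All clauses satisfied.

v1 = True; v2 = True; v3 = True; v4 = False; v5 = False; v6 = False; v7 = True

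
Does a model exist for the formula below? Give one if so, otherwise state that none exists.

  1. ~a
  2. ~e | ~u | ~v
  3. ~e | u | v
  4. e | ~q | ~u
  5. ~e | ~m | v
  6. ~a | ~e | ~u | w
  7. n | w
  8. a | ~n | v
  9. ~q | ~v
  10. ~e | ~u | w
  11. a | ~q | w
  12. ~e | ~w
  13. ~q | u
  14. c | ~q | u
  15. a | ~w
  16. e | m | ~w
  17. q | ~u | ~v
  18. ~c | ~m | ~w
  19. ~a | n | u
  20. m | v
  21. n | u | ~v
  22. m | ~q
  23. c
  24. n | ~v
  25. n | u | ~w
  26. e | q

c=T, a=F, w=F, m=F, u=F, n=T, e=T, v=T, q=F

Unit clause (~a) forces a = False.
In (a | ~w) only ~w is left, so w = False.
Unit clause (c) forces c = True.
In (n | w) only n is left, so n = True.
In (a | ~n | v) only v is left, so v = True.
In (~q | ~v) only ~q is left, so q = False.
In (q | ~u | ~v) only ~u is left, so u = False.
In (e | q) only e is left, so e = True.
Set m = False.
All clauses satisfied.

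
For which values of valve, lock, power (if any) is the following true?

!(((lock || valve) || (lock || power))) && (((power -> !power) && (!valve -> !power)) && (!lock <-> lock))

No satisfying assignment exists.

The conjunct !lock <-> lock is unsatisfiable on its own:
  lock=F: evaluates to False.
  lock=T: evaluates to False.
So the whole conjunction is unsatisfiable.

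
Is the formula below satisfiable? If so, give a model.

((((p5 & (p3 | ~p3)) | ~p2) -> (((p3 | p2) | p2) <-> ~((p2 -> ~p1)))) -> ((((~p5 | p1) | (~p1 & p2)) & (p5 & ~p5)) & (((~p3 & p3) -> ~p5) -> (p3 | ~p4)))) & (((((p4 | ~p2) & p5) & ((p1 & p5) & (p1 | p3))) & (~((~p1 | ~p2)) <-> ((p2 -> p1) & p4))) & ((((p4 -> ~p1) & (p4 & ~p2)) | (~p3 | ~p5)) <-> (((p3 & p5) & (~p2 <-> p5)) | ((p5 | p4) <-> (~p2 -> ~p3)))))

Case p5 = True: the formula simplifies to ~((((p3 | ~p3) | ~p2) -> (((p3 | p2) | p2) <-> ~((p2 -> ~p1))))) & ((((p4 | ~p2) & (p1 & (p1 | p3))) & (~((~p1 | ~p2)) <-> ((p2 -> p1) & p4))) & ((((p4 -> ~p1) & (p4 & ~p2)) | ~p3) <-> ((p3 & ~p2) | (~p2 -> ~p3)))).
  p1 = True: simplifies to ~((((p3 | ~p3) | ~p2) -> (((p3 | p2) | p2) <-> ~(~p2)))) & (((p4 | ~p2) & (~(~p2) <-> p4)) & (((~p4 & (p4 & ~p2)) | ~p3) <-> ((p3 & ~p2) | (~p2 -> ~p3)))).
    p2 = True: the conjunct ~((((p3 | ~p3) | ~p2) -> (((p3 | p2) | p2) <-> ~(~p2)))) becomes ~(((p3 | ~p3) -> True)) = False.
    p2 = False: simplifies to ~(~p3) & (~p4 & (((~p4 & p4) | ~p3) <-> (p3 | ~p3))).
      p3 = True: simplifies to ~p4 & (~p4 & p4).
        p4 = True: the conjunct ~p4 is False.
        p4 = False: the conjunct p4 is False.
      p3 = False: the conjunct ~(~p3) becomes ~(~False) = False.
  p1 = False: the conjunct p1 is False.
Case p5 = False: the conjunct p5 is False.
Both cases fail — unsatisfiable.

Unsatisfiable — no assignment works.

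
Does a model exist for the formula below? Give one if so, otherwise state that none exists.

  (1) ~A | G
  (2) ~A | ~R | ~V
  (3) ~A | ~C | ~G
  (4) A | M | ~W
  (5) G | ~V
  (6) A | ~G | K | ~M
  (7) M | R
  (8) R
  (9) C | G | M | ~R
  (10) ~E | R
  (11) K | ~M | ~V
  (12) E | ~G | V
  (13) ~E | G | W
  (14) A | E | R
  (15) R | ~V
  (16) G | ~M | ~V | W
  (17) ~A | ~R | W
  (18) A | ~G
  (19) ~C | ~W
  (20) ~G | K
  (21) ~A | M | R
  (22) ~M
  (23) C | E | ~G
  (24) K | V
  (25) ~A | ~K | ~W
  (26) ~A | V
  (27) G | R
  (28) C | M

A = False; W = False; R = True; C = True; V = False; M = False; K = True; G = False; E = False

Unit clause (R) forces R = True.
Unit clause (~M) forces M = False.
In (C | M) only C is left, so C = True.
In (~C | ~W) only ~W is left, so W = False.
In (~A | ~R | W) only ~A is left, so A = False.
In (A | ~G) only ~G is left, so G = False.
In (G | ~V) only ~V is left, so V = False.
In (~E | G | W) only ~E is left, so E = False.
In (K | V) only K is left, so K = True.
All clauses satisfied.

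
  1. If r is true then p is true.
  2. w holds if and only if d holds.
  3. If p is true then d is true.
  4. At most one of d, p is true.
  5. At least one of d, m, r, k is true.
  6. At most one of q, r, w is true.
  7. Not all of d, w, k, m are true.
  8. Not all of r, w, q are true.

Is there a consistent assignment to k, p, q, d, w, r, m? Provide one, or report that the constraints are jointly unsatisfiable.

k = True, p = False, q = False, d = False, w = False, r = False, m = True

  (1) r=F ⇒ p: vacuous ✓
  (2) w=F, d=F — same ✓
  (3) p=F ⇒ d: vacuous ✓
  (4) {d, p}: 0 true — at most one ✓
  (5) {d, m, r, k}: 2 true — at least one ✓
  (6) {q, r, w}: 0 true — at most one ✓
  (7) {d, w, k, m}: 2/4 true — not all ✓
  (8) {r, w, q}: 0/3 true — not all ✓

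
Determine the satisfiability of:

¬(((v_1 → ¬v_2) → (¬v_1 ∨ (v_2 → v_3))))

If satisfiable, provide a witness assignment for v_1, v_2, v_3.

Case v_1 = True: the formula simplifies to ¬((¬v_2 → (v_2 → v_3))).
  v_2 = True: this becomes ¬((False → v_3)) = False.
  v_2 = False: this becomes ¬((True → True)) = False.
Case v_1 = False: the formula becomes ¬((True → True)) = False.
Both cases fail — unsatisfiable.

The formula is unsatisfiable.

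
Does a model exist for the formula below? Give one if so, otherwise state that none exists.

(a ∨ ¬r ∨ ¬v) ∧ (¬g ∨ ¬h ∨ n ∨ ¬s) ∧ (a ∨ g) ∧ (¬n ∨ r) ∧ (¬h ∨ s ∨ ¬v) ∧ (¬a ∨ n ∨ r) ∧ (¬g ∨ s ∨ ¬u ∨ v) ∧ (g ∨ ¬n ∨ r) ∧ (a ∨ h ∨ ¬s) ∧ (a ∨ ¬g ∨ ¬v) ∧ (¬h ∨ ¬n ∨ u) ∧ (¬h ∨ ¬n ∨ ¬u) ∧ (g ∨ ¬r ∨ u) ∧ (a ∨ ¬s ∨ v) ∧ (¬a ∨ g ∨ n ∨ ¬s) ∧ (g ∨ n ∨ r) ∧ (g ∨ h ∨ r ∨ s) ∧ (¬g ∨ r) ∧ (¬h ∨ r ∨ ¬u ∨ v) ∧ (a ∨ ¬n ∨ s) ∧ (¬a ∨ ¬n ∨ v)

Set u = False.
Set v = True.
Try r = False:
  (¬n ∨ r) forces n = False.
  (¬a ∨ n ∨ r) forces a = False.
  (a ∨ g) forces g = True.
  clause (a ∨ ¬g ∨ ¬v) is falsified — backtrack.
So r = True.
  then (a ∨ ¬r ∨ ¬v) forces a = True.
  then (g ∨ ¬r ∨ u) forces g = True.
Set s = False.
  then (¬h ∨ s ∨ ¬v) forces h = False.
Set n = False.
All clauses satisfied.

u: False; v: True; r: True; s: False; a: True; h: False; g: True; n: False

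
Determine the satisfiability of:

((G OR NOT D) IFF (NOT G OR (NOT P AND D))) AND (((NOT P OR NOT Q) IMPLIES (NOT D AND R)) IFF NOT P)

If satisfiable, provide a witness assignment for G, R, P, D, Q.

G = False; R = True; P = False; D = False; Q = True

  (G OR NOT D) IFF (NOT G OR (NOT P AND D)) = True
    G OR NOT D = True
      NOT D = True
    NOT G OR (NOT P AND D) = True
      NOT G = True
      NOT P AND D = False
        NOT P = True
  ((NOT P OR NOT Q) IMPLIES (NOT D AND R)) IFF NOT P = True
    (NOT P OR NOT Q) IMPLIES (NOT D AND R) = True
      NOT P OR NOT Q = True
        NOT P = True
        NOT Q = False
      NOT D AND R = True
        NOT D = True
    NOT P = True
Both conjuncts True, so the formula holds.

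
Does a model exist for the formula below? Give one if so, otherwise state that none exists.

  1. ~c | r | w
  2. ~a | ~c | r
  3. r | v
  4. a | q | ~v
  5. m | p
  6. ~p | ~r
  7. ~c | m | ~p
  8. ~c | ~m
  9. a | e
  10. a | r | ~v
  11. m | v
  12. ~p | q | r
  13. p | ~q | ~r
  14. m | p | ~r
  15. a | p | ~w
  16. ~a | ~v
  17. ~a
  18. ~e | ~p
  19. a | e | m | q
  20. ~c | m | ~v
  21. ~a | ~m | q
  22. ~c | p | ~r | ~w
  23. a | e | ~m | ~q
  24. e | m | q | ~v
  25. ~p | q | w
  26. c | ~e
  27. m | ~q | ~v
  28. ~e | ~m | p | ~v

Case a = True:
  Clause (~a) is falsified — contradiction.
Case a = False:
  (a | e) forces e = True.
  (~e | ~p) forces p = False.
  (m | p) forces m = True.
  (~c | ~m) forces c = False.
  Clause (c | ~e) is falsified — contradiction.
Both cases fail, so the formula is unsatisfiable.

No satisfying assignment exists.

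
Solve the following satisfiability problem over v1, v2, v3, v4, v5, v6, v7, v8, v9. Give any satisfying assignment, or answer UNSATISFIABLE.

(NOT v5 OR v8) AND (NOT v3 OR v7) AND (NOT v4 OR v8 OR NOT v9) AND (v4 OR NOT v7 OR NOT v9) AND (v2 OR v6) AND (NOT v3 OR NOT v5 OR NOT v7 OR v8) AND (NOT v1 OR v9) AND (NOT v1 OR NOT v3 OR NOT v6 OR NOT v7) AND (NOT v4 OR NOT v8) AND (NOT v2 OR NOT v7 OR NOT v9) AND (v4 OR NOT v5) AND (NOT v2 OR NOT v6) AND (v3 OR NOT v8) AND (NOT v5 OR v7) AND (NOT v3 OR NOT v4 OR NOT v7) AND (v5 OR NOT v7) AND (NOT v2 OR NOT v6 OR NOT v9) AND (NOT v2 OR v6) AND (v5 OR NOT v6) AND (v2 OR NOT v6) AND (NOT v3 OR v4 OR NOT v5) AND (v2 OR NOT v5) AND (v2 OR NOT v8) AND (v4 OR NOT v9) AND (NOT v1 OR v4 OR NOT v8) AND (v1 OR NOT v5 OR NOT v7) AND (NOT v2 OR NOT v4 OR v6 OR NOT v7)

The formula is unsatisfiable.

Case v2 = True:
  (NOT v2 OR NOT v6) forces v6 = False.
  Clause (NOT v2 OR v6) is falsified — contradiction.
Case v2 = False:
  (v2 OR v6) forces v6 = True.
  Clause (v2 OR NOT v6) is falsified — contradiction.
Both cases fail, so the formula is unsatisfiable.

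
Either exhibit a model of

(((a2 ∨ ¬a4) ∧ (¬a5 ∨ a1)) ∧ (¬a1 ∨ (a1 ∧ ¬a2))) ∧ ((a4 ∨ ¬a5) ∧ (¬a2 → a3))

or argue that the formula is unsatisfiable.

a1 = False, a2 = True, a3 = False, a4 = False, a5 = False

  ((a2 ∨ ¬a4) ∧ (¬a5 ∨ a1)) ∧ (¬a1 ∨ (a1 ∧ ¬a2)) = True
    (a2 ∨ ¬a4) ∧ (¬a5 ∨ a1) = True
      a2 ∨ ¬a4 = True
        ¬a4 = True
      ¬a5 ∨ a1 = True
        ¬a5 = True
    ¬a1 ∨ (a1 ∧ ¬a2) = True
      ¬a1 = True
      a1 ∧ ¬a2 = False
        ¬a2 = False
  (a4 ∨ ¬a5) ∧ (¬a2 → a3) = True
    a4 ∨ ¬a5 = True
      ¬a5 = True
    ¬a2 → a3 = True
      ¬a2 = False
Both conjuncts True, so the formula holds.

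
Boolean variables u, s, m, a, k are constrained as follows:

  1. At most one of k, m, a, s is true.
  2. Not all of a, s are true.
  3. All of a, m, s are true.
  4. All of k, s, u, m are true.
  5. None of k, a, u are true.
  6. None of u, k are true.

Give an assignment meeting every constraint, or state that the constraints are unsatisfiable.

Unsatisfiable — no assignment works.

Case u = True:
  Constraint (5) is violated (u=T) — contradiction.
Case u = False:
  Constraint (4) is violated (u=F) — contradiction.
Both cases fail — unsatisfiable.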